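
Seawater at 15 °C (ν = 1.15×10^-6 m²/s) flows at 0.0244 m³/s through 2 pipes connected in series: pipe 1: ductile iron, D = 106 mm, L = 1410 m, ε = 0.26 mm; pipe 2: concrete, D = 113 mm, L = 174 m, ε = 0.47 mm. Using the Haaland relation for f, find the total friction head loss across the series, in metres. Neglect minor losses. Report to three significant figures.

Pipe 1: V = 2.765 m/s, Re = 2.55×10^5, ε/D = 0.00245, f = 0.02534, h_1 = f(L/D)V²/2g = 131.3 m
Pipe 2: V = 2.433 m/s, Re = 2.39×10^5, ε/D = 0.00416, f = 0.02921, h_2 = f(L/D)V²/2g = 13.57 m
Series → Q common, losses add: H = Σh = 144.9 m

H ≈ 145 m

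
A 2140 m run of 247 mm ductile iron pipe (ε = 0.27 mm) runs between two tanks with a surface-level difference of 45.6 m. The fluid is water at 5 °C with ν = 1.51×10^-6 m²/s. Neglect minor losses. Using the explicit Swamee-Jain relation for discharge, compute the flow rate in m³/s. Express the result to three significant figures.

Swamee-Jain (Type II): Q = -0.965·√(gD⁵h_f/L)·ln[ε/(3.7D) + √(3.17ν²L/(gD³h_f))]
√(gD⁵h_f/L) = √(9.81·0.247⁵·45.6/2140) = 0.01386
ε/(3.7D) = 2.95×10^-4; √(3.17ν²L/(gD³h_f)) = 4.79×10^-5
Q = -0.965·0.01386·ln(3.433×10^-4) = 0.1067 m³/s
Check: V = 2.23 m/s, Re = 3.64×10^5, f = 0.02096, h_f = 45.9 m ≈ 45.6 m ✓

Q ≈ 0.107 m³/s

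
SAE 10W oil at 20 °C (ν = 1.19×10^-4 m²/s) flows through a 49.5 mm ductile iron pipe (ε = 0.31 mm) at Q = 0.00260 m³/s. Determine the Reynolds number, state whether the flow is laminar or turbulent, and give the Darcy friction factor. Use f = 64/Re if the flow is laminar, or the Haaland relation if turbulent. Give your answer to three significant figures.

Re ≈ 562; laminar; f = 64/Re ≈ 0.114

V = 4Q/(πD²) = 1.351 m/s
Re = VD/ν = 1.351·0.0495/1.19×10^-4 = 562
Re < 2300 → laminar → f = 64/Re = 0.1139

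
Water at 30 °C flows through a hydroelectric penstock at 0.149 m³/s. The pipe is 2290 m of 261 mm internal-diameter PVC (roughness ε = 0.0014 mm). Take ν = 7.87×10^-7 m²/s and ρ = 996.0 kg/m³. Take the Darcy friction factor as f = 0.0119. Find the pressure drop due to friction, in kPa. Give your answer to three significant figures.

Δp ≈ 403 kPa

V = 4Q/(πD²) = 4·0.149/(π·0.261²) = 2.785 m/s
h_f = f(L/D)V²/(2g) = 0.01190·(2290/0.261)·2.785²/(2·9.81) = 41.27 m
Δp = ρg·h_f = 996.0·9.81·41.27 = 403.3 kPa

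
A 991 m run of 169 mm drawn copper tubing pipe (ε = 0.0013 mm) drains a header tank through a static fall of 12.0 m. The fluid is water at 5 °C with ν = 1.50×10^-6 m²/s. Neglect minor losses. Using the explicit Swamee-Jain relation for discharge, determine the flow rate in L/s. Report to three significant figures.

Swamee-Jain (Type II): Q = -0.965·√(gD⁵h_f/L)·ln[ε/(3.7D) + √(3.17ν²L/(gD³h_f))]
√(gD⁵h_f/L) = √(9.81·0.169⁵·12.0/991) = 0.004047
ε/(3.7D) = 2.08×10^-6; √(3.17ν²L/(gD³h_f)) = 1.12×10^-4
Q = -0.965·0.004047·ln(1.136×10^-4) = 0.03547 m³/s
Check: V = 1.58 m/s, Re = 1.78×10^5, f = 0.01595, h_f = 11.9 m ≈ 12.0 m ✓

Q ≈ 35.5 L/s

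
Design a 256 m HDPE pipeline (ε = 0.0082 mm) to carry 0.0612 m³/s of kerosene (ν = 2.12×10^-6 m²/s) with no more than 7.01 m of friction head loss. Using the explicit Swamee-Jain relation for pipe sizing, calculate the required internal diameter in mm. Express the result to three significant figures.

D ≈ 181 mm

Swamee-Jain (Type III): D = 0.66·[ε^1.25·(LQ²/(gh_f))^4.75 + ν·Q^9.4·(L/(gh_f))^5.2]^0.04
LQ²/(gh_f) = 0.01394; L/(gh_f) = 3.723
Term 1 = ε^1.25·(…)^4.75 = 6.73×10^-16; Term 2 = ν·Q^9.4·(…)^5.2 = 7.77×10^-15
D = 0.66·(6.73×10^-16 + 7.77×10^-15)^0.04 = 0.1805 m = 181 mm
Check: V = 2.39 m/s, Re = 2.04×10^5, f = 0.01589, h_f = 6.56 m ≈ 7.01 m ✓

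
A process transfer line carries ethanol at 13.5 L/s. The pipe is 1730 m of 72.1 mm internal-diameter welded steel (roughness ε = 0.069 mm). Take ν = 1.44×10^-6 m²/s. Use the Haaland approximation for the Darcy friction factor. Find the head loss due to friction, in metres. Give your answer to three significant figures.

h_f ≈ 280 m

V = 4Q/(πD²) = 4·0.0135/(π·0.0721²) = 3.307 m/s
Re = VD/ν = 3.307·0.0721/1.44×10^-6 = 1.66×10^5 → turbulent
ε/D = 0.069/72.1 = 9.57×10^-4
Haaland: f = 0.02098
h_f = f(L/D)V²/(2g) = 0.02098·(1730/0.0721)·3.307²/(2·9.81) = 280.5 m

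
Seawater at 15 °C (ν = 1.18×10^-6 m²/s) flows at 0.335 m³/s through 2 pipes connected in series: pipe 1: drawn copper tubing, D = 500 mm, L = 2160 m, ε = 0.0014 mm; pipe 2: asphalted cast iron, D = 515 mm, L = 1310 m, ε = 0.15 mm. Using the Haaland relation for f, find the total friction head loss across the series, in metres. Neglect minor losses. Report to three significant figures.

Pipe 1: V = 1.706 m/s, Re = 7.23×10^5, ε/D = 2.80×10^-6, f = 0.01228, h_1 = f(L/D)V²/2g = 7.872 m
Pipe 2: V = 1.608 m/s, Re = 7.02×10^5, ε/D = 2.91×10^-4, f = 0.01577, h_2 = f(L/D)V²/2g = 5.288 m
Series → Q common, losses add: H = Σh = 13.16 m

H ≈ 13.2 m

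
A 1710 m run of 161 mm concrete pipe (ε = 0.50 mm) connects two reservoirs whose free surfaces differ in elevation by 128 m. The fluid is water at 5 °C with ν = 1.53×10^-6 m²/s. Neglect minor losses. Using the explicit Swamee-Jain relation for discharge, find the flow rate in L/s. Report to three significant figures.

Q ≈ 60.4 L/s

Swamee-Jain (Type II): Q = -0.965·√(gD⁵h_f/L)·ln[ε/(3.7D) + √(3.17ν²L/(gD³h_f))]
√(gD⁵h_f/L) = √(9.81·0.161⁵·128/1710) = 0.008913
ε/(3.7D) = 8.39×10^-4; √(3.17ν²L/(gD³h_f)) = 4.92×10^-5
Q = -0.965·0.008913·ln(8.886×10^-4) = 0.06043 m³/s
Check: V = 2.97 m/s, Re = 3.12×10^5, f = 0.02699, h_f = 129 m ≈ 128 m ✓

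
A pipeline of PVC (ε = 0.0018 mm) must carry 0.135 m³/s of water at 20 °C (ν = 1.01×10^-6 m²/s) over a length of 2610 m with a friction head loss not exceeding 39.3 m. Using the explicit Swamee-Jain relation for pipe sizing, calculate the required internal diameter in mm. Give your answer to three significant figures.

D ≈ 267 mm

Swamee-Jain (Type III): D = 0.66·[ε^1.25·(LQ²/(gh_f))^4.75 + ν·Q^9.4·(L/(gh_f))^5.2]^0.04
LQ²/(gh_f) = 0.1234; L/(gh_f) = 6.770
Term 1 = ε^1.25·(…)^4.75 = 3.18×10^-12; Term 2 = ν·Q^9.4·(…)^5.2 = 1.41×10^-10
D = 0.66·(3.18×10^-12 + 1.41×10^-10)^0.04 = 0.2666 m = 267 mm
Check: V = 2.42 m/s, Re = 6.38×10^5, f = 0.01266, h_f = 37.0 m ≈ 39.3 m ✓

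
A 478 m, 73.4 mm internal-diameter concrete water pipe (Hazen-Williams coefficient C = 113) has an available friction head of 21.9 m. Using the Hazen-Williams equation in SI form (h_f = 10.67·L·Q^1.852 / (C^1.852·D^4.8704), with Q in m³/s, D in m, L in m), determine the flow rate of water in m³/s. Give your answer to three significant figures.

Rearranging: Q = [h_f·C^1.852·D^4.8704 / (10.67·L)]^(1/1.852)
Q = [21.9·113^1.852·0.0734^4.8704 / (10.67·478)]^0.540 = 0.006193 m³/s

Q ≈ 0.00619 m³/s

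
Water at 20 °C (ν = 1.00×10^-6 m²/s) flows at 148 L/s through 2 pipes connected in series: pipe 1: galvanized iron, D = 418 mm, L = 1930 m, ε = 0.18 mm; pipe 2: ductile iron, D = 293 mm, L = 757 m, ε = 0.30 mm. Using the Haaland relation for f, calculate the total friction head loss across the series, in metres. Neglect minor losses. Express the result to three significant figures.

H ≈ 17.5 m

Pipe 1: V = 1.078 m/s, Re = 4.51×10^5, ε/D = 4.31×10^-4, f = 0.01721, h_1 = f(L/D)V²/2g = 4.712 m
Pipe 2: V = 2.195 m/s, Re = 6.43×10^5, ε/D = 0.00102, f = 0.02019, h_2 = f(L/D)V²/2g = 12.81 m
Series → Q common, losses add: H = Σh = 17.52 m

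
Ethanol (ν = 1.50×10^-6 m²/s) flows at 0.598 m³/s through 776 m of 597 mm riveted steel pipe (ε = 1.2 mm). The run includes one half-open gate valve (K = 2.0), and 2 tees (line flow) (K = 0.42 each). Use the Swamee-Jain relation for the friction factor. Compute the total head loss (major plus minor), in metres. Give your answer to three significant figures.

V = 4Q/(πD²) = 2.136 m/s; V²/2g = 0.2326 m
Re = 8.50×10^5, ε/D = 0.00201 → f = 0.02375 (Swamee-Jain)
Major: h_f = f(L/D)·V²/2g = 0.02375·1300·0.2326 = 7.181 m
Minor: ΣK = 2.84; h_m = ΣK·V²/2g = 0.6606 m
Total H_L = 7.181 + 0.6606 = 7.842 m

H_L ≈ 7.84 m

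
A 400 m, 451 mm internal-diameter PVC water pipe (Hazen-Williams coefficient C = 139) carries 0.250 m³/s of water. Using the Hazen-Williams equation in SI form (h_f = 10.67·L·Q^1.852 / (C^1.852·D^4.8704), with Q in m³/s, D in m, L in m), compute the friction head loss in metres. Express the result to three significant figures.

h_f ≈ 1.70 m

h_f = 10.67·400·0.250^1.852 / (139^1.852·0.451^4.8704) = 1.701 m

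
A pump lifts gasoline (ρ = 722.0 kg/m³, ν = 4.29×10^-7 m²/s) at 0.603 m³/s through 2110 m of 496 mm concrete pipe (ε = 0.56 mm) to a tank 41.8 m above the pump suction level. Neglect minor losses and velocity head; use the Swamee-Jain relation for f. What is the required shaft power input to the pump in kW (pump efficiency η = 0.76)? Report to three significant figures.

P_shaft ≈ 476 kW

V = 4Q/(πD²) = 3.121 m/s; Re = 3.61×10^6; ε/D = 0.00113; f = 0.02035
h_f = f(L/D)V²/2g = 42.96 m
Total head H = z + h_f = 41.8 + 42.96 = 84.76 m
P_hyd = ρgQH = 722.0·9.81·0.603·84.76 = 362.0 kW
P_shaft = P_hyd/η = 362.0/0.76 = 476.3 kW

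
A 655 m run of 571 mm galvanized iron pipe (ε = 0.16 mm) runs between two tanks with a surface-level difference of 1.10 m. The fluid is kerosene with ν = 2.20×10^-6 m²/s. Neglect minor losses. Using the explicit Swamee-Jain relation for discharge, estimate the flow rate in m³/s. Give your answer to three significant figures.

Swamee-Jain (Type II): Q = -0.965·√(gD⁵h_f/L)·ln[ε/(3.7D) + √(3.17ν²L/(gD³h_f))]
√(gD⁵h_f/L) = √(9.81·0.571⁵·1.10/655) = 0.03162
ε/(3.7D) = 7.57×10^-5; √(3.17ν²L/(gD³h_f)) = 7.07×10^-5
Q = -0.965·0.03162·ln(1.465×10^-4) = 0.2694 m³/s
Check: V = 1.05 m/s, Re = 2.73×10^5, f = 0.01708, h_f = 1.11 m ≈ 1.10 m ✓

Q ≈ 0.269 m³/s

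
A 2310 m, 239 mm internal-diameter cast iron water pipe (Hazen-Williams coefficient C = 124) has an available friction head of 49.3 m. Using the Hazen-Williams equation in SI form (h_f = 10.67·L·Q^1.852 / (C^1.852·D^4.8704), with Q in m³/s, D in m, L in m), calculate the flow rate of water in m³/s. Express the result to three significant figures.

Rearranging: Q = [h_f·C^1.852·D^4.8704 / (10.67·L)]^(1/1.852)
Q = [49.3·124^1.852·0.239^4.8704 / (10.67·2310)]^0.540 = 0.1003 m³/s

Q ≈ 0.100 m³/s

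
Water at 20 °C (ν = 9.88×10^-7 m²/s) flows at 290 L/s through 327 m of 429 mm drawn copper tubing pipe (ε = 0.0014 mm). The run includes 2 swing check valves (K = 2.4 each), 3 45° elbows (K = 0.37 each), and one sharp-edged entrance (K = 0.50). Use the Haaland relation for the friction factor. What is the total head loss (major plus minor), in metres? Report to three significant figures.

V = 4Q/(πD²) = 2.006 m/s; V²/2g = 0.2052 m
Re = 8.71×10^5, ε/D = 3.26×10^-6 → f = 0.01191 (Haaland)
Major: h_f = f(L/D)·V²/2g = 0.01191·762.2·0.2052 = 1.862 m
Minor: ΣK = 6.41; h_m = ΣK·V²/2g = 1.315 m
Total H_L = 1.862 + 1.315 = 3.177 m

H_L ≈ 3.18 m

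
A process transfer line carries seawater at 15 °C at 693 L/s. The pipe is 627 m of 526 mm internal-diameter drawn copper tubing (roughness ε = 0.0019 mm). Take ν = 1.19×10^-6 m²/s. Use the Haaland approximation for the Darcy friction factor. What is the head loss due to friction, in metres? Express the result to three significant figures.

h_f ≈ 6.81 m

V = 4Q/(πD²) = 4·0.693/(π·0.526²) = 3.189 m/s
Re = VD/ν = 3.189·0.526/1.19×10^-6 = 1.41×10^6 → turbulent
ε/D = 0.0019/526 = 3.61×10^-6
Haaland: f = 0.01102
h_f = f(L/D)V²/(2g) = 0.01102·(627/0.526)·3.189²/(2·9.81) = 6.811 m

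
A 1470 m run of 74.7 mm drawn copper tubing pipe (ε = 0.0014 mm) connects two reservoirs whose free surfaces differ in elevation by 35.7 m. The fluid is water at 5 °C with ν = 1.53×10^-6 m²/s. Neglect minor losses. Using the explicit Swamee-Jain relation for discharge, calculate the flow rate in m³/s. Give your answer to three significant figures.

Q ≈ 0.00588 m³/s

Swamee-Jain (Type II): Q = -0.965·√(gD⁵h_f/L)·ln[ε/(3.7D) + √(3.17ν²L/(gD³h_f))]
√(gD⁵h_f/L) = √(9.81·0.0747⁵·35.7/1470) = 7.444×10^-4
ε/(3.7D) = 5.07×10^-6; √(3.17ν²L/(gD³h_f)) = 2.73×10^-4
Q = -0.965·7.444×10^-4·ln(2.784×10^-4) = 0.005881 m³/s
Check: V = 1.34 m/s, Re = 6.55×10^4, f = 0.01964, h_f = 35.5 m ≈ 35.7 m ✓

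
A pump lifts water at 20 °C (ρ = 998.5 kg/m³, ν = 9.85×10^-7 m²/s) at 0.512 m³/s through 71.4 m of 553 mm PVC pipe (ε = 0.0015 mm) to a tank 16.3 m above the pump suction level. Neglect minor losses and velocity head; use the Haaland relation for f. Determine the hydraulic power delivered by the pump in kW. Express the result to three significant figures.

P_hyd ≈ 83.4 kW

V = 4Q/(πD²) = 2.132 m/s; Re = 1.20×10^6; ε/D = 2.71×10^-6; f = 0.01129
h_f = f(L/D)V²/2g = 0.3377 m
Total head H = z + h_f = 16.3 + 0.3377 = 16.64 m
P_hyd = ρgQH = 998.5·9.81·0.512·16.64 = 83.44 kW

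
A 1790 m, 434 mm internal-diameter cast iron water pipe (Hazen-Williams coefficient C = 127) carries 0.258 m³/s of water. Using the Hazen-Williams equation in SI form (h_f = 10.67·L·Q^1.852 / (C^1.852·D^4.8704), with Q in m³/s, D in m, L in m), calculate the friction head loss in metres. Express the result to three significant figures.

h_f ≈ 11.5 m

h_f = 10.67·1790·0.258^1.852 / (127^1.852·0.434^4.8704) = 11.50 m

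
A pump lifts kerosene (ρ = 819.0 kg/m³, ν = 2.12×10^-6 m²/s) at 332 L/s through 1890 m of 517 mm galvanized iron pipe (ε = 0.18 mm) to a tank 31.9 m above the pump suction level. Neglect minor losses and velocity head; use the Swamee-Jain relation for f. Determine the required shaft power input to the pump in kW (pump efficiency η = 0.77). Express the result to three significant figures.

P_shaft ≈ 138 kW

V = 4Q/(πD²) = 1.581 m/s; Re = 3.86×10^5; ε/D = 3.48×10^-4; f = 0.01704
h_f = f(L/D)V²/2g = 7.943 m
Total head H = z + h_f = 31.9 + 7.943 = 39.84 m
P_hyd = ρgQH = 819.0·9.81·0.332·39.84 = 106.3 kW
P_shaft = P_hyd/η = 106.3/0.77 = 138.0 kW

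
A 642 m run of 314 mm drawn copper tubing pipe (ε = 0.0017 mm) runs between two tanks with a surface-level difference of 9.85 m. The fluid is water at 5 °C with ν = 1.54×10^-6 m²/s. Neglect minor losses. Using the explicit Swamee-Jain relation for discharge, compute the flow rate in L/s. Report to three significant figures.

Swamee-Jain (Type II): Q = -0.965·√(gD⁵h_f/L)·ln[ε/(3.7D) + √(3.17ν²L/(gD³h_f))]
√(gD⁵h_f/L) = √(9.81·0.314⁵·9.85/642) = 0.02143
ε/(3.7D) = 1.46×10^-6; √(3.17ν²L/(gD³h_f)) = 4.02×10^-5
Q = -0.965·0.02143·ln(4.163×10^-5) = 0.2086 m³/s
Check: V = 2.69 m/s, Re = 5.49×10^5, f = 0.01297, h_f = 9.81 m ≈ 9.85 m ✓

Q ≈ 209 L/s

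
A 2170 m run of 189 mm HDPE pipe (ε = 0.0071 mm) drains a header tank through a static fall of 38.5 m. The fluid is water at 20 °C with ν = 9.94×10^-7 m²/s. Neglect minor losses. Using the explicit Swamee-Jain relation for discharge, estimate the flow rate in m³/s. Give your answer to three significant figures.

Swamee-Jain (Type II): Q = -0.965·√(gD⁵h_f/L)·ln[ε/(3.7D) + √(3.17ν²L/(gD³h_f))]
√(gD⁵h_f/L) = √(9.81·0.189⁵·38.5/2170) = 0.006479
ε/(3.7D) = 1.02×10^-5; √(3.17ν²L/(gD³h_f)) = 5.16×10^-5
Q = -0.965·0.006479·ln(6.178×10^-5) = 0.06059 m³/s
Check: V = 2.16 m/s, Re = 4.11×10^5, f = 0.01408, h_f = 38.4 m ≈ 38.5 m ✓

Q ≈ 0.0606 m³/s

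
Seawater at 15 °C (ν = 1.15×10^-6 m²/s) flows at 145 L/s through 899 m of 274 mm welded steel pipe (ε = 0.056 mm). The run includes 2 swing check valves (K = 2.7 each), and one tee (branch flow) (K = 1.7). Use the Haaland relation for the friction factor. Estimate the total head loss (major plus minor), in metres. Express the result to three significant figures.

H_L ≈ 17.5 m

V = 4Q/(πD²) = 2.459 m/s; V²/2g = 0.3082 m
Re = 5.86×10^5, ε/D = 2.04×10^-4 → f = 0.01514 (Haaland)
Major: h_f = f(L/D)·V²/2g = 0.01514·3281·0.3082 = 15.31 m
Minor: ΣK = 7.10; h_m = ΣK·V²/2g = 2.188 m
Total H_L = 15.31 + 2.188 = 17.50 m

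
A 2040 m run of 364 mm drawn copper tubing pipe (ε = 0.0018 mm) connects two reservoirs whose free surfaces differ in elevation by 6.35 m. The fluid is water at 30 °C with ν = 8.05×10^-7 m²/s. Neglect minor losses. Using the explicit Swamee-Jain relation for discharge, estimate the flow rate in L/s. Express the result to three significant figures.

Q ≈ 137 L/s

Swamee-Jain (Type II): Q = -0.965·√(gD⁵h_f/L)·ln[ε/(3.7D) + √(3.17ν²L/(gD³h_f))]
√(gD⁵h_f/L) = √(9.81·0.364⁵·6.35/2040) = 0.01397
ε/(3.7D) = 1.34×10^-6; √(3.17ν²L/(gD³h_f)) = 3.73×10^-5
Q = -0.965·0.01397·ln(3.868×10^-5) = 0.1370 m³/s
Check: V = 1.32 m/s, Re = 5.95×10^5, f = 0.01278, h_f = 6.32 m ≈ 6.35 m ✓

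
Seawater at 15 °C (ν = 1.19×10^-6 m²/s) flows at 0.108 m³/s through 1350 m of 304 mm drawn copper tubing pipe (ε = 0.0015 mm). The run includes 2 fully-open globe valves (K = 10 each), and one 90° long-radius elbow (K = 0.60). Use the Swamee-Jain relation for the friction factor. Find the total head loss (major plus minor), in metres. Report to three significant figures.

H_L ≈ 9.25 m

V = 4Q/(πD²) = 1.488 m/s; V²/2g = 0.1128 m
Re = 3.80×10^5, ε/D = 4.93×10^-6 → f = 0.01382 (Swamee-Jain)
Major: h_f = f(L/D)·V²/2g = 0.01382·4441·0.1128 = 6.928 m
Minor: ΣK = 20.6; h_m = ΣK·V²/2g = 2.325 m
Total H_L = 6.928 + 2.325 = 9.252 m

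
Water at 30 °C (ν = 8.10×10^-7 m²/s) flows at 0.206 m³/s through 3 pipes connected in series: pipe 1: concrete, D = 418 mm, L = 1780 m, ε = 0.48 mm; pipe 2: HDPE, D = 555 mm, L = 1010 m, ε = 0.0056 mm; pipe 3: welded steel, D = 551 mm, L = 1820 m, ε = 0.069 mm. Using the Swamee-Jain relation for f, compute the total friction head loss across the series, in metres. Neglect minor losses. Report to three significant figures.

H ≈ 12.8 m

Pipe 1: V = 1.501 m/s, Re = 7.75×10^5, ε/D = 0.00115, f = 0.02077, h_1 = f(L/D)V²/2g = 10.16 m
Pipe 2: V = 0.8515 m/s, Re = 5.83×10^5, ε/D = 1.01×10^-5, f = 0.01292, h_2 = f(L/D)V²/2g = 0.8686 m
Pipe 3: V = 0.8639 m/s, Re = 5.88×10^5, ε/D = 1.25×10^-4, f = 0.01451, h_3 = f(L/D)V²/2g = 1.824 m
Series → Q common, losses add: H = Σh = 12.85 m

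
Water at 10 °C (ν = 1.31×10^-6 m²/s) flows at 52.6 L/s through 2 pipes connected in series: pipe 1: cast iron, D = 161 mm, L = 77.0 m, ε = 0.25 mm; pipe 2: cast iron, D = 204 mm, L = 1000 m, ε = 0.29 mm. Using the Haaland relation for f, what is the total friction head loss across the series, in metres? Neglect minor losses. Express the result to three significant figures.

H ≈ 18.1 m

Pipe 1: V = 2.584 m/s, Re = 3.18×10^5, ε/D = 0.00155, f = 0.02256, h_1 = f(L/D)V²/2g = 3.671 m
Pipe 2: V = 1.609 m/s, Re = 2.51×10^5, ε/D = 0.00142, f = 0.02227, h_2 = f(L/D)V²/2g = 14.41 m
Series → Q common, losses add: H = Σh = 18.08 m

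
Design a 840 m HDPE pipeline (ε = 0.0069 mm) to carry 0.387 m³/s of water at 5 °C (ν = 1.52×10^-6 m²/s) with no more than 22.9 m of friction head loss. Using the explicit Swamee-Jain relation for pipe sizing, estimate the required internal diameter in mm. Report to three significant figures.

D ≈ 357 mm

Swamee-Jain (Type III): D = 0.66·[ε^1.25·(LQ²/(gh_f))^4.75 + ν·Q^9.4·(L/(gh_f))^5.2]^0.04
LQ²/(gh_f) = 0.5600; L/(gh_f) = 3.739
Term 1 = ε^1.25·(…)^4.75 = 2.25×10^-8; Term 2 = ν·Q^9.4·(…)^5.2 = 1.93×10^-7
D = 0.66·(2.25×10^-8 + 1.93×10^-7)^0.04 = 0.3572 m = 357 mm
Check: V = 3.86 m/s, Re = 9.08×10^5, f = 0.01223, h_f = 21.9 m ≈ 22.9 m ✓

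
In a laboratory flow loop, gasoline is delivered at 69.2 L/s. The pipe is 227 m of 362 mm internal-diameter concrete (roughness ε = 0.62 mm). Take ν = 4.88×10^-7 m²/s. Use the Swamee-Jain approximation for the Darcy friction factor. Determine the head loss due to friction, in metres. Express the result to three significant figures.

V = 4Q/(πD²) = 4·0.0692/(π·0.362²) = 0.6724 m/s
Re = VD/ν = 0.6724·0.362/4.88×10^-7 = 4.99×10^5 → turbulent
ε/D = 0.62/362 = 0.00171
Swamee-Jain: f = 0.02301
h_f = f(L/D)V²/(2g) = 0.02301·(227/0.362)·0.6724²/(2·9.81) = 0.3325 m

h_f ≈ 0.332 m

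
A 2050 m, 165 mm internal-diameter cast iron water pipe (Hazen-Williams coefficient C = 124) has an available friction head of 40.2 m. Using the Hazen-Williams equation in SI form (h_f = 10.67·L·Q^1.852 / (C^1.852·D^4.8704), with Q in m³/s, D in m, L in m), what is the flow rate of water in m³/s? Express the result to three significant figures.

Rearranging: Q = [h_f·C^1.852·D^4.8704 / (10.67·L)]^(1/1.852)
Q = [40.2·124^1.852·0.165^4.8704 / (10.67·2050)]^0.540 = 0.03617 m³/s

Q ≈ 0.0362 m³/s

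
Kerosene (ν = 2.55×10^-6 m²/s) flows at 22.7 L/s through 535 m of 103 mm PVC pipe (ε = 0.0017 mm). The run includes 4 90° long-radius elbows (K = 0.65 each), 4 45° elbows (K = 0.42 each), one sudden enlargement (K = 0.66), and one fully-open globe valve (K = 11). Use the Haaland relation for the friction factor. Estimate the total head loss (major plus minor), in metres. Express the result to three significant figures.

V = 4Q/(πD²) = 2.724 m/s; V²/2g = 0.3783 m
Re = 1.10×10^5, ε/D = 1.65×10^-5 → f = 0.01754 (Haaland)
Major: h_f = f(L/D)·V²/2g = 0.01754·5194·0.3783 = 34.46 m
Minor: ΣK = 15.9; h_m = ΣK·V²/2g = 6.030 m
Total H_L = 34.46 + 6.030 = 40.49 m

H_L ≈ 40.5 m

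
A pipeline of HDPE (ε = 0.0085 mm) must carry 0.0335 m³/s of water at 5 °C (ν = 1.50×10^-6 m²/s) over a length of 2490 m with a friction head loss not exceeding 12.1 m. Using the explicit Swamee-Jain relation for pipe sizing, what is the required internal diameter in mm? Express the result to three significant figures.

D ≈ 203 mm

Swamee-Jain (Type III): D = 0.66·[ε^1.25·(LQ²/(gh_f))^4.75 + ν·Q^9.4·(L/(gh_f))^5.2]^0.04
LQ²/(gh_f) = 0.02354; L/(gh_f) = 20.98
Term 1 = ε^1.25·(…)^4.75 = 8.47×10^-15; Term 2 = ν·Q^9.4·(…)^5.2 = 1.53×10^-13
D = 0.66·(8.47×10^-15 + 1.53×10^-13)^0.04 = 0.2032 m = 203 mm
Check: V = 1.03 m/s, Re = 1.40×10^5, f = 0.01698, h_f = 11.3 m ≈ 12.1 m ✓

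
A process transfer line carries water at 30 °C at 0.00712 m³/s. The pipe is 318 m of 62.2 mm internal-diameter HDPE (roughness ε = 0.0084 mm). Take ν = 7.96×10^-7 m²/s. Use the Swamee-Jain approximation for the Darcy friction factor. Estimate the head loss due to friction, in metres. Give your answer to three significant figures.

h_f ≈ 24.2 m

V = 4Q/(πD²) = 4·0.00712/(π·0.0622²) = 2.343 m/s
Re = VD/ν = 2.343·0.0622/7.96×10^-7 = 1.83×10^5 → turbulent
ε/D = 0.0084/62.2 = 1.35×10^-4
Swamee-Jain: f = 0.01688
h_f = f(L/D)V²/(2g) = 0.01688·(318/0.0622)·2.343²/(2·9.81) = 24.15 m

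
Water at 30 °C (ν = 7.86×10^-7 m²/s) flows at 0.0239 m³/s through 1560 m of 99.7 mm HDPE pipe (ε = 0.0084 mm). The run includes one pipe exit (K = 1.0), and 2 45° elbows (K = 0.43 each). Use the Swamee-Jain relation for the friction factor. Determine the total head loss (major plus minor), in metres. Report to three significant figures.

H_L ≈ 111 m

V = 4Q/(πD²) = 3.061 m/s; V²/2g = 0.4777 m
Re = 3.88×10^5, ε/D = 8.43×10^-5 → f = 0.01475 (Swamee-Jain)
Major: h_f = f(L/D)·V²/2g = 0.01475·15647·0.4777 = 110.2 m
Minor: ΣK = 1.86; h_m = ΣK·V²/2g = 0.8885 m
Total H_L = 110.2 + 0.8885 = 111.1 m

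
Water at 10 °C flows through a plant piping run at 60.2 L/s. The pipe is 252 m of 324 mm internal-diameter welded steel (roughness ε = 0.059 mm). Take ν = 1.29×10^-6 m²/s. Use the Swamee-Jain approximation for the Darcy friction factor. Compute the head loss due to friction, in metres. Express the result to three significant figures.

h_f ≈ 0.364 m

V = 4Q/(πD²) = 4·0.0602/(π·0.324²) = 0.7302 m/s
Re = VD/ν = 0.7302·0.324/1.29×10^-6 = 1.83×10^5 → turbulent
ε/D = 0.059/324 = 1.82×10^-4
Swamee-Jain: f = 0.01721
h_f = f(L/D)V²/(2g) = 0.01721·(252/0.324)·0.7302²/(2·9.81) = 0.3637 m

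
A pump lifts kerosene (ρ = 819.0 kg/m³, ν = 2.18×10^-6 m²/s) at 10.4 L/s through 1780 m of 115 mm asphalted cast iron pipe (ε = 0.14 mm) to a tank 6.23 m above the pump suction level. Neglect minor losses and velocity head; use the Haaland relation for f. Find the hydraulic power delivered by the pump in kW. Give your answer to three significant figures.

P_hyd ≈ 2.12 kW

V = 4Q/(πD²) = 1.001 m/s; Re = 5.28×10^4; ε/D = 0.00122; f = 0.02417
h_f = f(L/D)V²/2g = 19.11 m
Total head H = z + h_f = 6.23 + 19.11 = 25.34 m
P_hyd = ρgQH = 819.0·9.81·0.0104·25.34 = 2.118 kW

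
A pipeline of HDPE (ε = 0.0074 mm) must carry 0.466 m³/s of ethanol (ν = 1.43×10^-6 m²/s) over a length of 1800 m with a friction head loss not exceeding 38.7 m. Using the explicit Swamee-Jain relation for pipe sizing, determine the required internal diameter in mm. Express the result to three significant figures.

Swamee-Jain (Type III): D = 0.66·[ε^1.25·(LQ²/(gh_f))^4.75 + ν·Q^9.4·(L/(gh_f))^5.2]^0.04
LQ²/(gh_f) = 1.030; L/(gh_f) = 4.741
Term 1 = ε^1.25·(…)^4.75 = 4.43×10^-7; Term 2 = ν·Q^9.4·(…)^5.2 = 3.57×10^-6
D = 0.66·(4.43×10^-7 + 3.57×10^-6)^0.04 = 0.4015 m = 402 mm
Check: V = 3.68 m/s, Re = 1.03×10^6, f = 0.01199, h_f = 37.1 m ≈ 38.7 m ✓

D ≈ 402 mm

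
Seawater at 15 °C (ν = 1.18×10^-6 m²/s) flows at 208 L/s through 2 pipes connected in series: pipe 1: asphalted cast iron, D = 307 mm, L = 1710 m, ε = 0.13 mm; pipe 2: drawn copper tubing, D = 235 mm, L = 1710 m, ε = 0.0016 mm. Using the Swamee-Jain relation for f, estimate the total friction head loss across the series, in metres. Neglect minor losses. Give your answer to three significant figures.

Pipe 1: V = 2.810 m/s, Re = 7.31×10^5, ε/D = 4.23×10^-4, f = 0.01696, h_1 = f(L/D)V²/2g = 38.02 m
Pipe 2: V = 4.796 m/s, Re = 9.55×10^5, ε/D = 6.81×10^-6, f = 0.01186, h_2 = f(L/D)V²/2g = 101.2 m
Series → Q common, losses add: H = Σh = 139.2 m

H ≈ 139 m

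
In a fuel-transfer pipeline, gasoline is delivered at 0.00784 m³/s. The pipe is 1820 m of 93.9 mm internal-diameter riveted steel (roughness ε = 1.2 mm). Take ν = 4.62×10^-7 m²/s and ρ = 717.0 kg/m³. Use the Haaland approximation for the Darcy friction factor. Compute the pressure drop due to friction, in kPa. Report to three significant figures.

Δp ≈ 370 kPa

V = 4Q/(πD²) = 4·0.00784/(π·0.0939²) = 1.132 m/s
Re = VD/ν = 1.132·0.0939/4.62×10^-7 = 2.30×10^5 → turbulent
ε/D = 1.2/93.9 = 0.0128
Haaland: f = 0.04155
h_f = f(L/D)V²/(2g) = 0.04155·(1820/0.0939)·1.132²/(2·9.81) = 52.61 m
Δp = ρg·h_f = 717.0·9.81·52.61 = 370.0 kPa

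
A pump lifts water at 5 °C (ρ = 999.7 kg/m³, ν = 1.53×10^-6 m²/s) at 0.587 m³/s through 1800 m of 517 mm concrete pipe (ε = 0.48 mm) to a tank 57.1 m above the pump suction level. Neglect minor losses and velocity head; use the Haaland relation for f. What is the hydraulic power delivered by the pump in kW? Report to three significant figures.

V = 4Q/(πD²) = 2.796 m/s; Re = 9.45×10^5; ε/D = 9.28×10^-4; f = 0.01962
h_f = f(L/D)V²/2g = 27.22 m
Total head H = z + h_f = 57.1 + 27.22 = 84.32 m
P_hyd = ρgQH = 999.7·9.81·0.587·84.32 = 485.4 kW

P_hyd ≈ 485 kW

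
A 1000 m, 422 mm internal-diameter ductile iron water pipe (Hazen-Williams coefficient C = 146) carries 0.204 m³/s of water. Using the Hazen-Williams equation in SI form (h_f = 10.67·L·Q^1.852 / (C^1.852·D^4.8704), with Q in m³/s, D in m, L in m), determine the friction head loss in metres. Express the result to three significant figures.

h_f ≈ 3.68 m

h_f = 10.67·1000·0.204^1.852 / (146^1.852·0.422^4.8704) = 3.682 m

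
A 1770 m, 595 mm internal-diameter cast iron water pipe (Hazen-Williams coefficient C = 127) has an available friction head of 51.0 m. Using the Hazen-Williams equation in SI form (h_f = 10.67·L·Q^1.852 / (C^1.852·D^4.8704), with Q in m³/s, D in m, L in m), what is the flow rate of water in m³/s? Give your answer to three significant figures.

Q ≈ 1.33 m³/s

Rearranging: Q = [h_f·C^1.852·D^4.8704 / (10.67·L)]^(1/1.852)
Q = [51.0·127^1.852·0.595^4.8704 / (10.67·1770)]^0.540 = 1.330 m³/s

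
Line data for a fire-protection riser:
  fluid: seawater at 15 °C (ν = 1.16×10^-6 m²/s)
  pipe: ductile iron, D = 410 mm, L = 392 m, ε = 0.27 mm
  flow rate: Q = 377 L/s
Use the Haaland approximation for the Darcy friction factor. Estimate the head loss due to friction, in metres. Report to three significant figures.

V = 4Q/(πD²) = 4·0.377/(π·0.410²) = 2.856 m/s
Re = VD/ν = 2.856·0.410/1.16×10^-6 = 1.01×10^6 → turbulent
ε/D = 0.27/410 = 6.59×10^-4
Haaland: f = 0.01817
h_f = f(L/D)V²/(2g) = 0.01817·(392/0.410)·2.856²/(2·9.81) = 7.222 m

h_f ≈ 7.22 m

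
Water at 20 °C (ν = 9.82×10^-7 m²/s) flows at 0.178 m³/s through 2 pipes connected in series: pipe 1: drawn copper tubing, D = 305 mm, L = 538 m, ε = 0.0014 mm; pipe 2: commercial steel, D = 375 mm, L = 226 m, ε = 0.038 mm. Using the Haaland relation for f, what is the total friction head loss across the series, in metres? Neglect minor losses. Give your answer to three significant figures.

Pipe 1: V = 2.436 m/s, Re = 7.57×10^5, ε/D = 4.59×10^-6, f = 0.01221, h_1 = f(L/D)V²/2g = 6.517 m
Pipe 2: V = 1.612 m/s, Re = 6.15×10^5, ε/D = 1.01×10^-4, f = 0.01396, h_2 = f(L/D)V²/2g = 1.114 m
Series → Q common, losses add: H = Σh = 7.631 m

H ≈ 7.63 m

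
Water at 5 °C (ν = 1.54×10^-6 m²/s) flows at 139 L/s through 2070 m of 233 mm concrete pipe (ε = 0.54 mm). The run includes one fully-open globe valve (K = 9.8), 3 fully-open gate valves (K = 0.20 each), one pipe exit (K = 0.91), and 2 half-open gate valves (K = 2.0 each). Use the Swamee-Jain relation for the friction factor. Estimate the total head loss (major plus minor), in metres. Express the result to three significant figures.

V = 4Q/(πD²) = 3.260 m/s; V²/2g = 0.5417 m
Re = 4.93×10^5, ε/D = 0.00232 → f = 0.02481 (Swamee-Jain)
Major: h_f = f(L/D)·V²/2g = 0.02481·8884·0.5417 = 119.4 m
Minor: ΣK = 15.3; h_m = ΣK·V²/2g = 8.293 m
Total H_L = 119.4 + 8.293 = 127.7 m

H_L ≈ 128 m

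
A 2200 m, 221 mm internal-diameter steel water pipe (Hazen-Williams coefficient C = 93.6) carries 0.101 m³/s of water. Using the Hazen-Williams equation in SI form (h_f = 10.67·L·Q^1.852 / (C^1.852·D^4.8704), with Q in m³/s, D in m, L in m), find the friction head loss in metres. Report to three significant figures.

h_f = 10.67·2200·0.101^1.852 / (93.6^1.852·0.221^4.8704) = 117.2 m

h_f ≈ 117 m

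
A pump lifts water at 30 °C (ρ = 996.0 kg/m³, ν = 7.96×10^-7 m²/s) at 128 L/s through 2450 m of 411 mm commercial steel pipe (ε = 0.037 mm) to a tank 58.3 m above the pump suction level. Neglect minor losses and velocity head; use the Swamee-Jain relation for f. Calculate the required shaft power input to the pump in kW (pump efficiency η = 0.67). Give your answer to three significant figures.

P_shaft ≈ 116 kW

V = 4Q/(πD²) = 0.9648 m/s; Re = 4.98×10^5; ε/D = 9.00×10^-5; f = 0.01436
h_f = f(L/D)V²/2g = 4.060 m
Total head H = z + h_f = 58.3 + 4.060 = 62.36 m
P_hyd = ρgQH = 996.0·9.81·0.128·62.36 = 77.99 kW
P_shaft = P_hyd/η = 77.99/0.67 = 116.4 kW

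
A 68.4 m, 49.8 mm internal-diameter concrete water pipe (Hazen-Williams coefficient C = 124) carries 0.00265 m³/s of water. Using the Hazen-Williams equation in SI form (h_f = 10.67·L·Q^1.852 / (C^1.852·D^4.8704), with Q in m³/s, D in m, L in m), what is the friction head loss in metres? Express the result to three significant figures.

h_f = 10.67·68.4·0.00265^1.852 / (124^1.852·0.0498^4.8704) = 3.623 m

h_f ≈ 3.62 m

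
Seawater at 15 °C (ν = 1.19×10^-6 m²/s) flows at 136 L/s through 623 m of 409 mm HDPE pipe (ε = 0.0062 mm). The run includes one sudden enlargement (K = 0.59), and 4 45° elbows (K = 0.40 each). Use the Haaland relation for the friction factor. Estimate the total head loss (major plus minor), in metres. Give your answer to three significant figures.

H_L ≈ 1.29 m

V = 4Q/(πD²) = 1.035 m/s; V²/2g = 0.05461 m
Re = 3.56×10^5, ε/D = 1.52×10^-5 → f = 0.01403 (Haaland)
Major: h_f = f(L/D)·V²/2g = 0.01403·1523·0.05461 = 1.168 m
Minor: ΣK = 2.19; h_m = ΣK·V²/2g = 0.1196 m
Total H_L = 1.168 + 0.1196 = 1.287 m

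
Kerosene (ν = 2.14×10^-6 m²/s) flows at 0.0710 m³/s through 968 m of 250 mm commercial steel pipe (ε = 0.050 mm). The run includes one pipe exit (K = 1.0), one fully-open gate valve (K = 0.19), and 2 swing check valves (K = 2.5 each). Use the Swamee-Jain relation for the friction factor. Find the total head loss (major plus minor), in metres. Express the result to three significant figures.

H_L ≈ 7.90 m

V = 4Q/(πD²) = 1.446 m/s; V²/2g = 0.1066 m
Re = 1.69×10^5, ε/D = 2.00×10^-4 → f = 0.01753 (Swamee-Jain)
Major: h_f = f(L/D)·V²/2g = 0.01753·3872·0.1066 = 7.237 m
Minor: ΣK = 6.19; h_m = ΣK·V²/2g = 0.6600 m
Total H_L = 7.237 + 0.6600 = 7.897 m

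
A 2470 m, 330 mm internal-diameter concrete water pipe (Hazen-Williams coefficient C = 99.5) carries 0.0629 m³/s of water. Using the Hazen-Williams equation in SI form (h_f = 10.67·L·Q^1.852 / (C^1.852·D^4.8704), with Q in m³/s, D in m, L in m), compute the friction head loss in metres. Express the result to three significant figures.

h_f ≈ 6.93 m

h_f = 10.67·2470·0.0629^1.852 / (99.5^1.852·0.330^4.8704) = 6.935 m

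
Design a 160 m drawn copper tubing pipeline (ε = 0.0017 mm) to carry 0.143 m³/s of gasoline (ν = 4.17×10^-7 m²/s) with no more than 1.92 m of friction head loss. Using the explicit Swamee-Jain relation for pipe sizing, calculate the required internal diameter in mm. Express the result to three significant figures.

D ≈ 276 mm

Swamee-Jain (Type III): D = 0.66·[ε^1.25·(LQ²/(gh_f))^4.75 + ν·Q^9.4·(L/(gh_f))^5.2]^0.04
LQ²/(gh_f) = 0.1737; L/(gh_f) = 8.495
Term 1 = ε^1.25·(…)^4.75 = 1.50×10^-11; Term 2 = ν·Q^9.4·(…)^5.2 = 3.25×10^-10
D = 0.66·(1.50×10^-11 + 3.25×10^-10)^0.04 = 0.2759 m = 276 mm
Check: V = 2.39 m/s, Re = 1.58×10^6, f = 0.01096, h_f = 1.85 m ≈ 1.92 m ✓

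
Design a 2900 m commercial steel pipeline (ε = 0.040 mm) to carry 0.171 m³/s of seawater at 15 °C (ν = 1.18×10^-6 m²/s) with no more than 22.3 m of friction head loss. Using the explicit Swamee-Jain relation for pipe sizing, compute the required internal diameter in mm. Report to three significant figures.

D ≈ 344 mm

Swamee-Jain (Type III): D = 0.66·[ε^1.25·(LQ²/(gh_f))^4.75 + ν·Q^9.4·(L/(gh_f))^5.2]^0.04
LQ²/(gh_f) = 0.3876; L/(gh_f) = 13.26
Term 1 = ε^1.25·(…)^4.75 = 3.53×10^-8; Term 2 = ν·Q^9.4·(…)^5.2 = 5.00×10^-8
D = 0.66·(3.53×10^-8 + 5.00×10^-8)^0.04 = 0.3442 m = 344 mm
Check: V = 1.84 m/s, Re = 5.36×10^5, f = 0.01454, h_f = 21.1 m ≈ 22.3 m ✓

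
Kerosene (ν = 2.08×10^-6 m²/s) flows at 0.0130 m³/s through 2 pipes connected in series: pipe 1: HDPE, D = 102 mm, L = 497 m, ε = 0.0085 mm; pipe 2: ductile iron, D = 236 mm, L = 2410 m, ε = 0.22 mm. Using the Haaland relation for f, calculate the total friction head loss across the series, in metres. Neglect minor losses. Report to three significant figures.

H ≈ 13.2 m

Pipe 1: V = 1.591 m/s, Re = 7.80×10^4, ε/D = 8.33×10^-5, f = 0.01909, h_1 = f(L/D)V²/2g = 12.00 m
Pipe 2: V = 0.2972 m/s, Re = 3.37×10^4, ε/D = 9.32×10^-4, f = 0.02499, h_2 = f(L/D)V²/2g = 1.149 m
Series → Q common, losses add: H = Σh = 13.15 m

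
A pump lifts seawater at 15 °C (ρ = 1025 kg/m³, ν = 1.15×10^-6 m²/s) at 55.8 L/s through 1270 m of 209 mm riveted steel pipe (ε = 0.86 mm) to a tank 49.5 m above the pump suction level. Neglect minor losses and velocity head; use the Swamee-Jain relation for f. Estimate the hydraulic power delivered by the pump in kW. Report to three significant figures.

V = 4Q/(πD²) = 1.626 m/s; Re = 2.96×10^5; ε/D = 0.00411; f = 0.02916
h_f = f(L/D)V²/2g = 23.89 m
Total head H = z + h_f = 49.5 + 23.89 = 73.39 m
P_hyd = ρgQH = 1025·9.81·0.0558·73.39 = 41.18 kW

P_hyd ≈ 41.2 kW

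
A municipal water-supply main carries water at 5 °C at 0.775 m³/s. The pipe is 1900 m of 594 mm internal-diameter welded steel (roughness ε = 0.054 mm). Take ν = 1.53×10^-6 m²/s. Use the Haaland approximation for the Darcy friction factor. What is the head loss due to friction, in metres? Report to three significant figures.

h_f ≈ 16.7 m

V = 4Q/(πD²) = 4·0.775/(π·0.594²) = 2.797 m/s
Re = VD/ν = 2.797·0.594/1.53×10^-6 = 1.09×10^6 → turbulent
ε/D = 0.054/594 = 9.09×10^-5
Haaland: f = 0.01310
h_f = f(L/D)V²/(2g) = 0.01310·(1900/0.594)·2.797²/(2·9.81) = 16.70 m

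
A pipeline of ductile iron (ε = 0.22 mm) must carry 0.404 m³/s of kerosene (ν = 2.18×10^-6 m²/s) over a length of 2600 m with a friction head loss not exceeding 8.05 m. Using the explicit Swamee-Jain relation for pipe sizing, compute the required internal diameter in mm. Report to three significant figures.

Swamee-Jain (Type III): D = 0.66·[ε^1.25·(LQ²/(gh_f))^4.75 + ν·Q^9.4·(L/(gh_f))^5.2]^0.04
LQ²/(gh_f) = 5.374; L/(gh_f) = 32.92
Term 1 = ε^1.25·(…)^4.75 = 0.0789; Term 2 = ν·Q^9.4·(…)^5.2 = 0.0338
D = 0.66·(0.0789 + 0.0338)^0.04 = 0.6048 m = 605 mm
Check: V = 1.41 m/s, Re = 3.90×10^5, f = 0.01714, h_f = 7.43 m ≈ 8.05 m ✓

D ≈ 605 mm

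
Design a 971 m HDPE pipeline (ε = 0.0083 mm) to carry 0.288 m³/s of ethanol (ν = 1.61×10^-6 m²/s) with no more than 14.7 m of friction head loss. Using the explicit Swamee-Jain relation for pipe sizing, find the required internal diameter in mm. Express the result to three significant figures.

D ≈ 362 mm

Swamee-Jain (Type III): D = 0.66·[ε^1.25·(LQ²/(gh_f))^4.75 + ν·Q^9.4·(L/(gh_f))^5.2]^0.04
LQ²/(gh_f) = 0.5585; L/(gh_f) = 6.733
Term 1 = ε^1.25·(…)^4.75 = 2.80×10^-8; Term 2 = ν·Q^9.4·(…)^5.2 = 2.70×10^-7
D = 0.66·(2.80×10^-8 + 2.70×10^-7)^0.04 = 0.3619 m = 362 mm
Check: V = 2.80 m/s, Re = 6.29×10^5, f = 0.01298, h_f = 13.9 m ≈ 14.7 m ✓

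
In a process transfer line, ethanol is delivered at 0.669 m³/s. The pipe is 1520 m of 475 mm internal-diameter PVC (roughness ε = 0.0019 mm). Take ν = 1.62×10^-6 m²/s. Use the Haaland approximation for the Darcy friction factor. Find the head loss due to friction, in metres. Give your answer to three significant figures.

V = 4Q/(πD²) = 4·0.669/(π·0.475²) = 3.775 m/s
Re = VD/ν = 3.775·0.475/1.62×10^-6 = 1.11×10^6 → turbulent
ε/D = 0.0019/475 = 4.00×10^-6
Haaland: f = 0.01146
h_f = f(L/D)V²/(2g) = 0.01146·(1520/0.475)·3.775²/(2·9.81) = 26.65 m

h_f ≈ 26.6 m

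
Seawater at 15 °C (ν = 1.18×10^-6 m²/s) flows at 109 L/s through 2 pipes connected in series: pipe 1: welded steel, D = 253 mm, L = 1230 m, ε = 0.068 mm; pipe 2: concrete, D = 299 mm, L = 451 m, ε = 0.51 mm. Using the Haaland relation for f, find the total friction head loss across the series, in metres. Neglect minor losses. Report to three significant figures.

Pipe 1: V = 2.168 m/s, Re = 4.65×10^5, ε/D = 2.69×10^-4, f = 0.01598, h_1 = f(L/D)V²/2g = 18.62 m
Pipe 2: V = 1.552 m/s, Re = 3.93×10^5, ε/D = 0.00171, f = 0.02296, h_2 = f(L/D)V²/2g = 4.254 m
Series → Q common, losses add: H = Σh = 22.87 m

H ≈ 22.9 m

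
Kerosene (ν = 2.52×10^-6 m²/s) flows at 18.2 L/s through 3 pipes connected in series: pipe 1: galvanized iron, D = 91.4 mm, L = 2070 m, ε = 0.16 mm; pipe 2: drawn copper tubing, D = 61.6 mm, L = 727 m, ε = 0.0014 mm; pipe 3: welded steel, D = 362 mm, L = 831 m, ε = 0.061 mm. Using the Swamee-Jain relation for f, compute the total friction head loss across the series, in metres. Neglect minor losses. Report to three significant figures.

Pipe 1: V = 2.774 m/s, Re = 1.01×10^5, ε/D = 0.00175, f = 0.02465, h_1 = f(L/D)V²/2g = 218.9 m
Pipe 2: V = 6.107 m/s, Re = 1.49×10^5, ε/D = 2.27×10^-5, f = 0.01663, h_2 = f(L/D)V²/2g = 373.1 m
Pipe 3: V = 0.1768 m/s, Re = 2.54×10^4, ε/D = 1.69×10^-4, f = 0.02480, h_3 = f(L/D)V²/2g = 0.09074 m
Series → Q common, losses add: H = Σh = 592.1 m

H ≈ 592 m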